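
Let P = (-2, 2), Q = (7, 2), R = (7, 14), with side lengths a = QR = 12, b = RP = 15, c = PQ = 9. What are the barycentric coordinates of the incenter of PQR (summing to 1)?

(1/3, 5/12, 1/4)

The incenter has barycentric coordinates proportional to the opposite side lengths: (12 : 15 : 9).
Normalizing by 12+15+9 = 36 gives (1/3, 5/12, 1/4).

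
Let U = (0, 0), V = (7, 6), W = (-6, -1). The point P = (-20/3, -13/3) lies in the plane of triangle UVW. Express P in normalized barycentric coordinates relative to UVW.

Signed area of the reference triangle: [UVW] = ½·(0·(6−(-1)) + 7·(-1−0) + (-6)·(0−6)) = ½·(0 − 7 + 36) = 29/2.
[PVW] = ½·((-20/3)·(6−(-1)) + 7·(-1−(-13/3)) + (-6)·(-13/3−6)) = ½·(-140/3 + 70/3 + 62) = 58/3, so the U-coordinate is (58/3)/(29/2) = 4/3.
[UPW] = ½·(0·(-13/3−(-1)) + (-20/3)·(-1−0) + (-6)·(0−(-13/3))) = ½·(0 + 20/3 − 26) = -29/3, so the V-coordinate is -2/3.
[UVP] = ½·(0·(6−(-13/3)) + 7·(-13/3−0) + (-20/3)·(0−6)) = ½·(0 − 91/3 + 40) = 29/6, so the W-coordinate is 1/3.

(4/3, -2/3, 1/3)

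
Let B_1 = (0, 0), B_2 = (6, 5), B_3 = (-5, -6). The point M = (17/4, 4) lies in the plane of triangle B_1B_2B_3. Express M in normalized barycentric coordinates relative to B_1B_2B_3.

(3/4, 1/2, -1/4)

Signed area of the reference triangle: [B_1B_2B_3] = ½·(0·(5−(-6)) + 6·(-6−0) + (-5)·(0−5)) = ½·(0 − 36 + 25) = -11/2.
[MB_2B_3] = ½·((17/4)·(5−(-6)) + 6·(-6−4) + (-5)·(4−5)) = ½·(187/4 − 60 + 5) = -33/8, so the B_1-coordinate is (-33/8)/(-11/2) = 3/4.
[B_1MB_3] = ½·(0·(4−(-6)) + (17/4)·(-6−0) + (-5)·(0−4)) = ½·(0 − 51/2 + 20) = -11/4, so the B_2-coordinate is 1/2.
[B_1B_2M] = ½·(0·(5−4) + 6·(4−0) + (17/4)·(0−5)) = ½·(0 + 24 − 85/4) = 11/8, so the B_3-coordinate is -1/4.
Check: 3/4 + 1/2 − 1/4 = 1.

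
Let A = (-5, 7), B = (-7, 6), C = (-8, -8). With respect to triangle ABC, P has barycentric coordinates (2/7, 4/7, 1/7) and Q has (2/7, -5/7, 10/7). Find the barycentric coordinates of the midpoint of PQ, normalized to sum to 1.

Since both coordinate triples sum to 1, the midpoint's barycentrics are the componentwise average.
(2/7+2/7)/2 = 2/7; similarly -1/14 and 11/14.

(2/7, -1/14, 11/14)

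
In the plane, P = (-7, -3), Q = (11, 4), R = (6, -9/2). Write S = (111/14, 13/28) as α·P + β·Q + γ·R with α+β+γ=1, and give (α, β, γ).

Signed area of the reference triangle: [PQR] = ½·((-7)·(4−(-9/2)) + 11·(-9/2−(-3)) + 6·(-3−4)) = ½·(-119/2 − 33/2 − 42) = -59.
[SQR] = ½·((111/14)·(4−(-9/2)) + 11·(-9/2−(13/28)) + 6·(13/28−4)) = ½·(1887/28 − 1529/28 − 297/14) = -59/14, so the P-coordinate is (-59/14)/(-59) = 1/14.
[PSR] = ½·((-7)·(13/28−(-9/2)) + (111/14)·(-9/2−(-3)) + 6·(-3−(13/28))) = ½·(-139/4 − 333/28 − 291/14) = -236/7, so the Q-coordinate is 4/7.
[PQS] = ½·((-7)·(4−(13/28)) + 11·(13/28−(-3)) + (111/14)·(-3−4)) = ½·(-99/4 + 1067/28 − 111/2) = -295/14, so the R-coordinate is 5/14.

(1/14, 4/7, 5/14)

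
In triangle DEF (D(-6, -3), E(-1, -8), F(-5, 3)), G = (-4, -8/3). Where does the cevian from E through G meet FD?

Barycentric coordinates of G with respect to DEF: (1/3, 1/3, 1/3).
On side FD the E-coordinate is zero; dropping G's E-weight 1/3 and renormalizing the remaining 1/3 : 1/3 gives weights 1/2, 1/2 on F, D.
H = (1/2)·(-5, 3) + (1/2)·(-6, -3) = (-11/2, 0).

(-11/2, 0)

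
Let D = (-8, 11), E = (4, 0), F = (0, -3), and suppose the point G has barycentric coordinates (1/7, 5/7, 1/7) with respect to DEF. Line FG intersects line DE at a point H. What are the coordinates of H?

Line FG meets DE where the F-coordinate vanishes; zeroing G's F-weight and renormalizing leaves D, E-weights 1/7 : 5/7 → (1/6, 5/6).
So H = (1/6)·D + (5/6)·E = (2, 11/6).

(2, 11/6)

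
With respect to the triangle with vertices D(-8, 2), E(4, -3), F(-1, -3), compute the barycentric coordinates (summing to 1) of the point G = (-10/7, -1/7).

Signed area of the reference triangle: [DEF] = ½·((-8)·(-3−(-3)) + 4·(-3−2) + (-1)·(2−(-3))) = ½·(0 − 20 − 5) = -25/2.
[GEF] = ½·((-10/7)·(-3−(-3)) + 4·(-3−(-1/7)) + (-1)·(-1/7−(-3))) = ½·(0 − 80/7 − 20/7) = -50/7, so the D-coordinate is (-50/7)/(-25/2) = 4/7.
[DGF] = ½·((-8)·(-1/7−(-3)) + (-10/7)·(-3−2) + (-1)·(2−(-1/7))) = ½·(-160/7 + 50/7 − 15/7) = -125/14, so the E-coordinate is 5/7.
[DEG] = ½·((-8)·(-3−(-1/7)) + 4·(-1/7−2) + (-10/7)·(2−(-3))) = ½·(160/7 − 60/7 − 50/7) = 25/7, so the F-coordinate is -2/7.

(4/7, 5/7, -2/7)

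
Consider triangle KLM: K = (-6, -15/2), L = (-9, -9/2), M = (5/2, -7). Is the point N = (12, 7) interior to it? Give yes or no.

Barycentric coordinates of N: (-739/108, 457/108, 65/18).
The three coordinates are negative, positive, positive; a point is interior exactly when all three are positive.

no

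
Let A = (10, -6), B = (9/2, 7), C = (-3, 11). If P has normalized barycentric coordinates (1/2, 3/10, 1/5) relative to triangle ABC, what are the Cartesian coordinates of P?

P = (1/2)·A + (3/10)·B + (1/5)·C.
x-coordinate: (1/2)·10 + (3/10)·(9/2) + (1/5)·(-3) = 23/4.
y-coordinate: (1/2)·(-6) + (3/10)·7 + (1/5)·11 = 13/10.

(23/4, 13/10)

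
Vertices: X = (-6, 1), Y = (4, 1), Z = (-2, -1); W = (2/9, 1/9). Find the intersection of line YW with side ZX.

(-14/5, -3/5)

Barycentric coordinates of W with respect to XYZ: (1/9, 4/9, 4/9).
On side ZX the Y-coordinate is zero; dropping W's Y-weight 4/9 and renormalizing the remaining 4/9 : 1/9 gives weights 4/5, 1/5 on Z, X.
V = (4/5)·(-2, -1) + (1/5)·(-6, 1) = (-14/5, -3/5).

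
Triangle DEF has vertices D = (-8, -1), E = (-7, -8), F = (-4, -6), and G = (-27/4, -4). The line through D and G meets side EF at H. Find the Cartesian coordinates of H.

(-11/2, -7)

Barycentric coordinates of G with respect to DEF: (1/2, 1/4, 1/4).
On side EF the D-coordinate is zero; dropping G's D-weight 1/2 and renormalizing the remaining 1/4 : 1/4 gives weights 1/2, 1/2 on E, F.
H = (1/2)·(-7, -8) + (1/2)·(-4, -6) = (-11/2, -7).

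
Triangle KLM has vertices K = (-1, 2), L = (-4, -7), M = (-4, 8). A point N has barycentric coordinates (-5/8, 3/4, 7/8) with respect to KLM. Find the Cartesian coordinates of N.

N = (-5/8)·K + (3/4)·L + (7/8)·M.
x-coordinate: (-5/8)·(-1) + (3/4)·(-4) + (7/8)·(-4) = -47/8.
y-coordinate: (-5/8)·2 + (3/4)·(-7) + (7/8)·8 = 1/2.

(-47/8, 1/2)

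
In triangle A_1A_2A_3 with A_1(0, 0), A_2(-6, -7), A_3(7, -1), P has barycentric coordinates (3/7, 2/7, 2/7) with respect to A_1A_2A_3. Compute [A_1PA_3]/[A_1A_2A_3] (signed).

2/7

The signed ratio [A_1PA_3]/[A_1A_2A_3] equals the barycentric coordinate of P at vertex A_2, which is 2/7.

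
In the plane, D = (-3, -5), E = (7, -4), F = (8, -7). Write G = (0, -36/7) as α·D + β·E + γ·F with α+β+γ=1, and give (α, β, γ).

(5/7, 1/7, 1/7)

Signed area of the reference triangle: [DEF] = ½·((-3)·(-4−(-7)) + 7·(-7−(-5)) + 8·(-5−(-4))) = ½·(-9 − 14 − 8) = -31/2.
[GEF] = ½·(0·(-4−(-7)) + 7·(-7−(-36/7)) + 8·(-36/7−(-4))) = ½·(0 − 13 − 64/7) = -155/14, so the D-coordinate is (-155/14)/(-31/2) = 5/7.
[DGF] = ½·((-3)·(-36/7−(-7)) + 0·(-7−(-5)) + 8·(-5−(-36/7))) = ½·(-39/7 + 0 + 8/7) = -31/14, so the E-coordinate is 1/7.
[DEG] = ½·((-3)·(-4−(-36/7)) + 7·(-36/7−(-5)) + 0·(-5−(-4))) = ½·(-24/7 − 1 + 0) = -31/14, so the F-coordinate is 1/7.
Check: 5/7 + 1/7 + 1/7 = 1.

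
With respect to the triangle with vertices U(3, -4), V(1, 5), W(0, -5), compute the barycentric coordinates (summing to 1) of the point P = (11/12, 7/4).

(1/12, 2/3, 1/4)

Signed area of the reference triangle: [UVW] = ½·(3·(5−(-5)) + 1·(-5−(-4)) + 0·(-4−5)) = ½·(30 − 1 + 0) = 29/2.
[PVW] = ½·((11/12)·(5−(-5)) + 1·(-5−(7/4)) + 0·(7/4−5)) = ½·(55/6 − 27/4 + 0) = 29/24, so the U-coordinate is (29/24)/(29/2) = 1/12.
[UPW] = ½·(3·(7/4−(-5)) + (11/12)·(-5−(-4)) + 0·(-4−(7/4))) = ½·(81/4 − 11/12 + 0) = 29/3, so the V-coordinate is 2/3.
[UVP] = ½·(3·(5−(7/4)) + 1·(7/4−(-4)) + (11/12)·(-4−5)) = ½·(39/4 + 23/4 − 33/4) = 29/8, so the W-coordinate is 1/4.
Check: 1/12 + 2/3 + 1/4 = 1.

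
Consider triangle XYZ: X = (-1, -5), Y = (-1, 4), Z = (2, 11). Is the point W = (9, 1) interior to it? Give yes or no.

no

Barycentric coordinates of W: (79/27, -142/27, 10/3).
The three coordinates are positive, negative, positive; a point is interior exactly when all three are positive.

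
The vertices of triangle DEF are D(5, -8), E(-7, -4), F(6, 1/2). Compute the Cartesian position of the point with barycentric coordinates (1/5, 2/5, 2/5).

(3/5, -3)

G = (1/5)·D + (2/5)·E + (2/5)·F.
x-coordinate: (1/5)·5 + (2/5)·(-7) + (2/5)·6 = 3/5.
y-coordinate: (1/5)·(-8) + (2/5)·(-4) + (2/5)·(1/2) = -3.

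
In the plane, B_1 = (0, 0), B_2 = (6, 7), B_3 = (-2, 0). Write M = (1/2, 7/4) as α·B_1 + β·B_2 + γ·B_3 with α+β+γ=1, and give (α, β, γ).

(1/4, 1/4, 1/2)

Signed area of the reference triangle: [B_1B_2B_3] = ½·(0·(7−0) + 6·(0−0) + (-2)·(0−7)) = ½·(0 + 0 + 14) = 7.
[MB_2B_3] = ½·((1/2)·(7−0) + 6·(0−(7/4)) + (-2)·(7/4−7)) = ½·(7/2 − 21/2 + 21/2) = 7/4, so the B_1-coordinate is (7/4)/7 = 1/4.
[B_1MB_3] = ½·(0·(7/4−0) + (1/2)·(0−0) + (-2)·(0−(7/4))) = ½·(0 + 0 + 7/2) = 7/4, so the B_2-coordinate is 1/4.
[B_1B_2M] = ½·(0·(7−(7/4)) + 6·(7/4−0) + (1/2)·(0−7)) = ½·(0 + 21/2 − 7/2) = 7/2, so the B_3-coordinate is 1/2.
Check: 1/4 + 1/4 + 1/2 = 1.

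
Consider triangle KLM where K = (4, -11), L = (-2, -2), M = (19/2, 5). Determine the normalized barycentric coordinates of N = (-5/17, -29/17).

(1/17, 14/17, 2/17)

Signed area of the reference triangle: [KLM] = ½·(4·(-2−5) + (-2)·(5−(-11)) + (19/2)·(-11−(-2))) = ½·(-28 − 32 − 171/2) = -291/4.
[NLM] = ½·((-5/17)·(-2−5) + (-2)·(5−(-29/17)) + (19/2)·(-29/17−(-2))) = ½·(35/17 − 228/17 + 95/34) = -291/68, so the K-coordinate is (-291/68)/(-291/4) = 1/17.
[KNM] = ½·(4·(-29/17−5) + (-5/17)·(5−(-11)) + (19/2)·(-11−(-29/17))) = ½·(-456/17 − 80/17 − 1501/17) = -2037/34, so the L-coordinate is 14/17.
[KLN] = ½·(4·(-2−(-29/17)) + (-2)·(-29/17−(-11)) + (-5/17)·(-11−(-2))) = ½·(-20/17 − 316/17 + 45/17) = -291/34, so the M-coordinate is 2/17.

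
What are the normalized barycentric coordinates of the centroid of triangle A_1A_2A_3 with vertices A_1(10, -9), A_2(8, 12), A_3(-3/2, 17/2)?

(1/3, 1/3, 1/3)

The centroid is the average of the vertices, so each weight is 1/3.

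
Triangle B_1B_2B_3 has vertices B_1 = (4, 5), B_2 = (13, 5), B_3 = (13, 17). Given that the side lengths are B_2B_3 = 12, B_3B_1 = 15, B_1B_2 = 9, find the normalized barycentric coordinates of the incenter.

(1/3, 5/12, 1/4)

The incenter has barycentric coordinates proportional to the opposite side lengths: (12 : 15 : 9).
Normalizing by 12+15+9 = 36 gives (1/3, 5/12, 1/4).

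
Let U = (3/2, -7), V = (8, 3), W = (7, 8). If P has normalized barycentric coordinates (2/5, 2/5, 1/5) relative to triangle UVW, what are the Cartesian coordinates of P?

(26/5, 0)

P = (2/5)·U + (2/5)·V + (1/5)·W.
x-coordinate: (2/5)·(3/2) + (2/5)·8 + (1/5)·7 = 26/5.
y-coordinate: (2/5)·(-7) + (2/5)·3 + (1/5)·8 = 0.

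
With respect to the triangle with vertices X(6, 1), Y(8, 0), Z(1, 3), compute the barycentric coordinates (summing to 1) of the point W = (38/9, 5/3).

(1/3, 2/9, 4/9)

Signed area of the reference triangle: [XYZ] = ½·(6·(0−3) + 8·(3−1) + 1·(1−0)) = ½·(-18 + 16 + 1) = -1/2.
[WYZ] = ½·((38/9)·(0−3) + 8·(3−(5/3)) + 1·(5/3−0)) = ½·(-38/3 + 32/3 + 5/3) = -1/6, so the X-coordinate is (-1/6)/(-1/2) = 1/3.
[XWZ] = ½·(6·(5/3−3) + (38/9)·(3−1) + 1·(1−(5/3))) = ½·(-8 + 76/9 − 2/3) = -1/9, so the Y-coordinate is 2/9.
[XYW] = ½·(6·(0−(5/3)) + 8·(5/3−1) + (38/9)·(1−0)) = ½·(-10 + 16/3 + 38/9) = -2/9, so the Z-coordinate is 4/9.
Check: 1/3 + 2/9 + 4/9 = 1.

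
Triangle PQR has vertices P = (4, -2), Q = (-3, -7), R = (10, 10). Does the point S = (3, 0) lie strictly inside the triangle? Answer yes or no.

yes

Barycentric coordinates of S: (11/54, 4/9, 19/54).
The three coordinates are positive, positive, positive; a point is interior exactly when all three are positive.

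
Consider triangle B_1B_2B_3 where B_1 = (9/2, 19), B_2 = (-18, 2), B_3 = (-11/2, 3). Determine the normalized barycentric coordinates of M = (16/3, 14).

(2/3, -1/3, 2/3)

Signed area of the reference triangle: [B_1B_2B_3] = ½·((9/2)·(2−3) + (-18)·(3−19) + (-11/2)·(19−2)) = ½·(-9/2 + 288 − 187/2) = 95.
[MB_2B_3] = ½·((16/3)·(2−3) + (-18)·(3−14) + (-11/2)·(14−2)) = ½·(-16/3 + 198 − 66) = 190/3, so the B_1-coordinate is (190/3)/95 = 2/3.
[B_1MB_3] = ½·((9/2)·(14−3) + (16/3)·(3−19) + (-11/2)·(19−14)) = ½·(99/2 − 256/3 − 55/2) = -95/3, so the B_2-coordinate is -1/3.
[B_1B_2M] = ½·((9/2)·(2−14) + (-18)·(14−19) + (16/3)·(19−2)) = ½·(-54 + 90 + 272/3) = 190/3, so the B_3-coordinate is 2/3.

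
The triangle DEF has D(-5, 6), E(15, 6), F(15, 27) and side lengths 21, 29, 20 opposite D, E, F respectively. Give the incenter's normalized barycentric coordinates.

The incenter has barycentric coordinates proportional to the opposite side lengths: (21 : 29 : 20).
Normalizing by 21+29+20 = 70 gives (3/10, 29/70, 2/7).

(3/10, 29/70, 2/7)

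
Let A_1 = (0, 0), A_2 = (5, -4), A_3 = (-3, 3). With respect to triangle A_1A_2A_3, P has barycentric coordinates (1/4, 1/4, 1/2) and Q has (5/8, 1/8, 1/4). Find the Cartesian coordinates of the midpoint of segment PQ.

(-3/16, 3/8)

Barycentric coordinates of the midpoint are the average: (7/16, 3/16, 3/8).
Converting: (7/16)·A_1 + (3/16)·A_2 + (3/8)·A_3 = (-3/16, 3/8).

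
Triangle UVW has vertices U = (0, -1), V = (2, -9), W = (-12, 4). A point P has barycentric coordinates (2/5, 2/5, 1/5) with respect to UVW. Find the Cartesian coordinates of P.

P = (2/5)·U + (2/5)·V + (1/5)·W.
x-coordinate: (2/5)·0 + (2/5)·2 + (1/5)·(-12) = -8/5.
y-coordinate: (2/5)·(-1) + (2/5)·(-9) + (1/5)·4 = -16/5.

(-8/5, -16/5)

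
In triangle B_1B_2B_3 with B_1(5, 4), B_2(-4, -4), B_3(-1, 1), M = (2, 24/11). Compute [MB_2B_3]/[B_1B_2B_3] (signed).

6/11

[B_1B_2B_3] = ½·(5·(-4−1) + (-4)·(1−4) + (-1)·(4−(-4))) = ½·(-25 + 12 − 8) = -21/2.
[MB_2B_3] = ½·(2·(-4−1) + (-4)·(1−(24/11)) + (-1)·(24/11−(-4))) = ½·(-10 + 52/11 − 68/11) = -63/11, so the ratio is (-63/11)/(-21/2) = 6/11.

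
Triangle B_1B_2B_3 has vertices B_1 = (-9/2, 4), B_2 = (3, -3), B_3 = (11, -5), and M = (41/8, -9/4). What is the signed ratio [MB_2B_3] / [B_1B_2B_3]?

1/4

[B_1B_2B_3] = ½·((-9/2)·(-3−(-5)) + 3·(-5−4) + 11·(4−(-3))) = ½·(-9 − 27 + 77) = 41/2.
[MB_2B_3] = ½·((41/8)·(-3−(-5)) + 3·(-5−(-9/4)) + 11·(-9/4−(-3))) = ½·(41/4 − 33/4 + 33/4) = 41/8, so the ratio is (41/8)/(41/2) = 1/4.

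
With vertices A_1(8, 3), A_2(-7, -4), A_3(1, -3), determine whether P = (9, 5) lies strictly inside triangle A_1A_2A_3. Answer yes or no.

Barycentric coordinates of P: (56/41, 8/41, -23/41).
The three coordinates are positive, positive, negative; a point is interior exactly when all three are positive.

no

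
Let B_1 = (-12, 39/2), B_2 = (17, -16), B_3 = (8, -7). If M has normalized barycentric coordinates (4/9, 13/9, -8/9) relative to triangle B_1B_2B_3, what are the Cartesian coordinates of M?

(109/9, -74/9)

M = (4/9)·B_1 + (13/9)·B_2 + (-8/9)·B_3.
x-coordinate: (4/9)·(-12) + (13/9)·17 + (-8/9)·8 = 109/9.
y-coordinate: (4/9)·(39/2) + (13/9)·(-16) + (-8/9)·(-7) = -74/9.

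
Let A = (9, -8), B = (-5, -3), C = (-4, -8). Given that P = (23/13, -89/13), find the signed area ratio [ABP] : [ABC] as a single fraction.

[ABC] = ½·(9·(-3−(-8)) + (-5)·(-8−(-8)) + (-4)·(-8−(-3))) = ½·(45 + 0 + 20) = 65/2.
[ABP] = ½·(9·(-3−(-89/13)) + (-5)·(-89/13−(-8)) + (23/13)·(-8−(-3))) = ½·(450/13 − 75/13 − 115/13) = 10, so the ratio is 10/(65/2) = 4/13.

4/13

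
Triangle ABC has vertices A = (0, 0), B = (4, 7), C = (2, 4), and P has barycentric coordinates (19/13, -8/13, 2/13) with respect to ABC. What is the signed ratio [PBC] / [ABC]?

The signed ratio [PBC]/[ABC] equals the barycentric coordinate of P at vertex A, which is 19/13.

19/13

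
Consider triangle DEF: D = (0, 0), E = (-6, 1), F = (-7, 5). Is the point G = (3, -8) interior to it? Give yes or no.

no

Barycentric coordinates of G: (27/23, 41/23, -45/23).
The three coordinates are positive, positive, negative; a point is interior exactly when all three are positive.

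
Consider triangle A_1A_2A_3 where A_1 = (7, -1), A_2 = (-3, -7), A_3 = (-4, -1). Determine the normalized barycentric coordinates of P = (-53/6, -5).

Signed area of the reference triangle: [A_1A_2A_3] = ½·(7·(-7−(-1)) + (-3)·(-1−(-1)) + (-4)·(-1−(-7))) = ½·(-42 + 0 − 24) = -33.
[PA_2A_3] = ½·((-53/6)·(-7−(-1)) + (-3)·(-1−(-5)) + (-4)·(-5−(-7))) = ½·(53 − 12 − 8) = 33/2, so the A_1-coordinate is (33/2)/(-33) = -1/2.
[A_1PA_3] = ½·(7·(-5−(-1)) + (-53/6)·(-1−(-1)) + (-4)·(-1−(-5))) = ½·(-28 + 0 − 16) = -22, so the A_2-coordinate is 2/3.
[A_1A_2P] = ½·(7·(-7−(-5)) + (-3)·(-5−(-1)) + (-53/6)·(-1−(-7))) = ½·(-14 + 12 − 53) = -55/2, so the A_3-coordinate is 5/6.

(-1/2, 2/3, 5/6)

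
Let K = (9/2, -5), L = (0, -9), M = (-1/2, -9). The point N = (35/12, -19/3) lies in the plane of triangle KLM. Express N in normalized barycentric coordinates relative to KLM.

(2/3, 1/6, 1/6)

Signed area of the reference triangle: [KLM] = ½·((9/2)·(-9−(-9)) + 0·(-9−(-5)) + (-1/2)·(-5−(-9))) = ½·(0 + 0 − 2) = -1.
[NLM] = ½·((35/12)·(-9−(-9)) + 0·(-9−(-19/3)) + (-1/2)·(-19/3−(-9))) = ½·(0 + 0 − 4/3) = -2/3, so the K-coordinate is (-2/3)/(-1) = 2/3.
[KNM] = ½·((9/2)·(-19/3−(-9)) + (35/12)·(-9−(-5)) + (-1/2)·(-5−(-19/3))) = ½·(12 − 35/3 − 2/3) = -1/6, so the L-coordinate is 1/6.
[KLN] = ½·((9/2)·(-9−(-19/3)) + 0·(-19/3−(-5)) + (35/12)·(-5−(-9))) = ½·(-12 + 0 + 35/3) = -1/6, so the M-coordinate is 1/6.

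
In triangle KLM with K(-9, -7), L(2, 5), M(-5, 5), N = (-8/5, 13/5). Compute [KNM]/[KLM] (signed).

3/5

[KLM] = ½·((-9)·(5−5) + 2·(5−(-7)) + (-5)·(-7−5)) = ½·(0 + 24 + 60) = 42.
[KNM] = ½·((-9)·(13/5−5) + (-8/5)·(5−(-7)) + (-5)·(-7−(13/5))) = ½·(108/5 − 96/5 + 48) = 126/5, so the ratio is (126/5)/42 = 3/5.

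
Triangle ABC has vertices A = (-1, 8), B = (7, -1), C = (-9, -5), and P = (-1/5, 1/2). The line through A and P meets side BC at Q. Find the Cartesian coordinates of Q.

Barycentric coordinates of P with respect to ABC: (3/10, 2/5, 3/10).
On side BC the A-coordinate is zero; dropping P's A-weight 3/10 and renormalizing the remaining 2/5 : 3/10 gives weights 4/7, 3/7 on B, C.
Q = (4/7)·(7, -1) + (3/7)·(-9, -5) = (1/7, -19/7).

(1/7, -19/7)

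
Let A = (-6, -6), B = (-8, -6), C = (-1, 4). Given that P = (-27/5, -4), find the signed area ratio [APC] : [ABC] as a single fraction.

[ABC] = ½·((-6)·(-6−4) + (-8)·(4−(-6)) + (-1)·(-6−(-6))) = ½·(60 − 80 + 0) = -10.
[APC] = ½·((-6)·(-4−4) + (-27/5)·(4−(-6)) + (-1)·(-6−(-4))) = ½·(48 − 54 + 2) = -2, so the ratio is (-2)/(-10) = 1/5.

1/5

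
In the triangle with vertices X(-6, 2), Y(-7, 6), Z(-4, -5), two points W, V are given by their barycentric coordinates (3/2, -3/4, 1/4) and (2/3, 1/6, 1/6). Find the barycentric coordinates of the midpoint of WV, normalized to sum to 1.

Since both coordinate triples sum to 1, the midpoint's barycentrics are the componentwise average.
(3/2+2/3)/2 = 13/12; similarly -7/24 and 5/24.

(13/12, -7/24, 5/24)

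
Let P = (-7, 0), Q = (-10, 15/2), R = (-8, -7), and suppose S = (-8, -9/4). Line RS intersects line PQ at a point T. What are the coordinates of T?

Barycentric coordinates of S with respect to PQR: (1/3, 1/6, 1/2).
On side PQ the R-coordinate is zero; dropping S's R-weight 1/2 and renormalizing the remaining 1/3 : 1/6 gives weights 2/3, 1/3 on P, Q.
T = (2/3)·(-7, 0) + (1/3)·(-10, 15/2) = (-8, 5/2).

(-8, 5/2)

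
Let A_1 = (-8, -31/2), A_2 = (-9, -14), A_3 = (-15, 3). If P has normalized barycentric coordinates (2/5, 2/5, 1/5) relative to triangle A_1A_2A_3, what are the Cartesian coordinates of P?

P = (2/5)·A_1 + (2/5)·A_2 + (1/5)·A_3.
x-coordinate: (2/5)·(-8) + (2/5)·(-9) + (1/5)·(-15) = -49/5.
y-coordinate: (2/5)·(-31/2) + (2/5)·(-14) + (1/5)·3 = -56/5.

(-49/5, -56/5)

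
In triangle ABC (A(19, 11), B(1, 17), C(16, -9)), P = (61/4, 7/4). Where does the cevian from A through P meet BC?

Barycentric coordinates of P with respect to ABC: (3/8, 1/8, 1/2).
On side BC the A-coordinate is zero; dropping P's A-weight 3/8 and renormalizing the remaining 1/8 : 1/2 gives weights 1/5, 4/5 on B, C.
Q = (1/5)·(1, 17) + (4/5)·(16, -9) = (13, -19/5).

(13, -19/5)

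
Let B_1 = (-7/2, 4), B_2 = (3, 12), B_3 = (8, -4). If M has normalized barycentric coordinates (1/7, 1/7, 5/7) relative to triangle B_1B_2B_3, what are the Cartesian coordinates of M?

M = (1/7)·B_1 + (1/7)·B_2 + (5/7)·B_3.
x-coordinate: (1/7)·(-7/2) + (1/7)·3 + (5/7)·8 = 79/14.
y-coordinate: (1/7)·4 + (1/7)·12 + (5/7)·(-4) = -4/7.

(79/14, -4/7)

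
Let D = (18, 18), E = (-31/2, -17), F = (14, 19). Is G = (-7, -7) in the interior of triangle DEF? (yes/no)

Barycentric coordinates of G: (22/347, 250/347, 75/347).
The three coordinates are positive, positive, positive; a point is interior exactly when all three are positive.

yes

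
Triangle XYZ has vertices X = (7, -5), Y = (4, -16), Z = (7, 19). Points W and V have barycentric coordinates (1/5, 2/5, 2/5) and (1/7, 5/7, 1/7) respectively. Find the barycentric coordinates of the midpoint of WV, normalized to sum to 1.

(6/35, 39/70, 19/70)

Since both coordinate triples sum to 1, the midpoint's barycentrics are the componentwise average.
(1/5+1/7)/2 = 6/35; similarly 39/70 and 19/70.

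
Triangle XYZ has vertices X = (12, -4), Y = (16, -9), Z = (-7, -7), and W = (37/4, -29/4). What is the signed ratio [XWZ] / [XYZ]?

[XYZ] = ½·(12·(-9−(-7)) + 16·(-7−(-4)) + (-7)·(-4−(-9))) = ½·(-24 − 48 − 35) = -107/2.
[XWZ] = ½·(12·(-29/4−(-7)) + (37/4)·(-7−(-4)) + (-7)·(-4−(-29/4))) = ½·(-3 − 111/4 − 91/4) = -107/4, so the ratio is (-107/4)/(-107/2) = 1/2.

1/2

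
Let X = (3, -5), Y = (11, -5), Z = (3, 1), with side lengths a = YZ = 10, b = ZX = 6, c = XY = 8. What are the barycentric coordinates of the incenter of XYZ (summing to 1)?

(5/12, 1/4, 1/3)

The incenter has barycentric coordinates proportional to the opposite side lengths: (10 : 6 : 8).
Normalizing by 10+6+8 = 24 gives (5/12, 1/4, 1/3).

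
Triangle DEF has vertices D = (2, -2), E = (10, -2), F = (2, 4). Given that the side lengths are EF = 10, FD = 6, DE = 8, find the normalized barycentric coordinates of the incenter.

The incenter has barycentric coordinates proportional to the opposite side lengths: (10 : 6 : 8).
Normalizing by 10+6+8 = 24 gives (5/12, 1/4, 1/3).

(5/12, 1/4, 1/3)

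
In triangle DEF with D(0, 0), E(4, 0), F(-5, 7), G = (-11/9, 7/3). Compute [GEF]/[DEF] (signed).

5/9

[DEF] = ½·(0·(0−7) + 4·(7−0) + (-5)·(0−0)) = ½·(0 + 28 + 0) = 14.
[GEF] = ½·((-11/9)·(0−7) + 4·(7−(7/3)) + (-5)·(7/3−0)) = ½·(77/9 + 56/3 − 35/3) = 70/9, so the ratio is (70/9)/14 = 5/9.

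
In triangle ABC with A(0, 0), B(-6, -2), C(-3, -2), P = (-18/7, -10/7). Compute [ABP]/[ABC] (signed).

4/7

[ABC] = ½·(0·(-2−(-2)) + (-6)·(-2−0) + (-3)·(0−(-2))) = ½·(0 + 12 − 6) = 3.
[ABP] = ½·(0·(-2−(-10/7)) + (-6)·(-10/7−0) + (-18/7)·(0−(-2))) = ½·(0 + 60/7 − 36/7) = 12/7, so the ratio is (12/7)/3 = 4/7.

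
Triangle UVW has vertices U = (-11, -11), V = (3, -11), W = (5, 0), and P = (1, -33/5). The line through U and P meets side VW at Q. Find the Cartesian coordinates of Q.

(4, -11/2)

Barycentric coordinates of P with respect to UVW: (1/5, 2/5, 2/5).
On side VW the U-coordinate is zero; dropping P's U-weight 1/5 and renormalizing the remaining 2/5 : 2/5 gives weights 1/2, 1/2 on V, W.
Q = (1/2)·(3, -11) + (1/2)·(5, 0) = (4, -11/2).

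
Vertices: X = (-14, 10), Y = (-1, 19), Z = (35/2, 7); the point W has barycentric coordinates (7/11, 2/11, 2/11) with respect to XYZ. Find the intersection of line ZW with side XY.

Line ZW meets XY where the Z-coordinate vanishes; zeroing W's Z-weight and renormalizing leaves X, Y-weights 7/11 : 2/11 → (7/9, 2/9).
So V = (7/9)·X + (2/9)·Y = (-100/9, 12).

(-100/9, 12)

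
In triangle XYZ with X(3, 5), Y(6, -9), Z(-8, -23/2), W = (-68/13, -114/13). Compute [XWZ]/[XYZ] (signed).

[XYZ] = ½·(3·(-9−(-23/2)) + 6·(-23/2−5) + (-8)·(5−(-9))) = ½·(15/2 − 99 − 112) = -407/4.
[XWZ] = ½·(3·(-114/13−(-23/2)) + (-68/13)·(-23/2−5) + (-8)·(5−(-114/13))) = ½·(213/26 + 1122/13 − 1432/13) = -407/52, so the ratio is (-407/52)/(-407/4) = 1/13.

1/13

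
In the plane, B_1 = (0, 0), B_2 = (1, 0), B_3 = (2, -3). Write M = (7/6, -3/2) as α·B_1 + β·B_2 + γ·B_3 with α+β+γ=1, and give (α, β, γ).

(1/3, 1/6, 1/2)

Signed area of the reference triangle: [B_1B_2B_3] = ½·(0·(0−(-3)) + 1·(-3−0) + 2·(0−0)) = ½·(0 − 3 + 0) = -3/2.
[MB_2B_3] = ½·((7/6)·(0−(-3)) + 1·(-3−(-3/2)) + 2·(-3/2−0)) = ½·(7/2 − 3/2 − 3) = -1/2, so the B_1-coordinate is (-1/2)/(-3/2) = 1/3.
[B_1MB_3] = ½·(0·(-3/2−(-3)) + (7/6)·(-3−0) + 2·(0−(-3/2))) = ½·(0 − 7/2 + 3) = -1/4, so the B_2-coordinate is 1/6.
[B_1B_2M] = ½·(0·(0−(-3/2)) + 1·(-3/2−0) + (7/6)·(0−0)) = ½·(0 − 3/2 + 0) = -3/4, so the B_3-coordinate is 1/2.
Check: 1/3 + 1/6 + 1/2 = 1.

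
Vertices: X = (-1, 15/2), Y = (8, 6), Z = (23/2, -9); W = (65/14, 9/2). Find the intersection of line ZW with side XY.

(7/2, 27/4)

Barycentric coordinates of W with respect to XYZ: (3/7, 3/7, 1/7).
On side XY the Z-coordinate is zero; dropping W's Z-weight 1/7 and renormalizing the remaining 3/7 : 3/7 gives weights 1/2, 1/2 on X, Y.
V = (1/2)·(-1, 15/2) + (1/2)·(8, 6) = (7/2, 27/4).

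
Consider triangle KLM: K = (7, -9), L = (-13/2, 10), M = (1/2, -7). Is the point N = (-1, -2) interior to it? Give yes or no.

yes

Barycentric coordinates of N: (19/193, 59/193, 115/193).
The three coordinates are positive, positive, positive; a point is interior exactly when all three are positive.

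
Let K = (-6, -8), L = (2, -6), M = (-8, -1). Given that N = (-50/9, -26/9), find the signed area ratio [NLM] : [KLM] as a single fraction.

1/9

[KLM] = ½·((-6)·(-6−(-1)) + 2·(-1−(-8)) + (-8)·(-8−(-6))) = ½·(30 + 14 + 16) = 30.
[NLM] = ½·((-50/9)·(-6−(-1)) + 2·(-1−(-26/9)) + (-8)·(-26/9−(-6))) = ½·(250/9 + 34/9 − 224/9) = 10/3, so the ratio is (10/3)/30 = 1/9.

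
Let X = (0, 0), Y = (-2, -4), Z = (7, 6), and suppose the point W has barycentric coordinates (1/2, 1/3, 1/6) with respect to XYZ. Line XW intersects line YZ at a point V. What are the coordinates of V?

(1, -2/3)

Line XW meets YZ where the X-coordinate vanishes; zeroing W's X-weight and renormalizing leaves Y, Z-weights 1/3 : 1/6 → (2/3, 1/3).
So V = (2/3)·Y + (1/3)·Z = (1, -2/3).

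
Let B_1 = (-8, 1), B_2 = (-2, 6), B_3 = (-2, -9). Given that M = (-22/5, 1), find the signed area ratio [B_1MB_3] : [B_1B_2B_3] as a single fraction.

[B_1B_2B_3] = ½·((-8)·(6−(-9)) + (-2)·(-9−1) + (-2)·(1−6)) = ½·(-120 + 20 + 10) = -45.
[B_1MB_3] = ½·((-8)·(1−(-9)) + (-22/5)·(-9−1) + (-2)·(1−1)) = ½·(-80 + 44 + 0) = -18, so the ratio is (-18)/(-45) = 2/5.

2/5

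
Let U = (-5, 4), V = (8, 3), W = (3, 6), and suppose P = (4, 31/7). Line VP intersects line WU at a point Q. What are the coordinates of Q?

Barycentric coordinates of P with respect to UVW: (1/7, 3/7, 3/7).
On side WU the V-coordinate is zero; dropping P's V-weight 3/7 and renormalizing the remaining 3/7 : 1/7 gives weights 3/4, 1/4 on W, U.
Q = (3/4)·(3, 6) + (1/4)·(-5, 4) = (1, 11/2).

(1, 11/2)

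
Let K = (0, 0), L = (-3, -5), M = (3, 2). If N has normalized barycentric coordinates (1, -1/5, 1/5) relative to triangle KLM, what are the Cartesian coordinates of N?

N = 1·K + (-1/5)·L + (1/5)·M.
x-coordinate: 1·0 + (-1/5)·(-3) + (1/5)·3 = 6/5.
y-coordinate: 1·0 + (-1/5)·(-5) + (1/5)·2 = 7/5.

(6/5, 7/5)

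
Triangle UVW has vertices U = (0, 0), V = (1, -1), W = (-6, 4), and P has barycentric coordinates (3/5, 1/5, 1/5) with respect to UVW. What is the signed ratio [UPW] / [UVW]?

The signed ratio [UPW]/[UVW] equals the barycentric coordinate of P at vertex V, which is 1/5.

1/5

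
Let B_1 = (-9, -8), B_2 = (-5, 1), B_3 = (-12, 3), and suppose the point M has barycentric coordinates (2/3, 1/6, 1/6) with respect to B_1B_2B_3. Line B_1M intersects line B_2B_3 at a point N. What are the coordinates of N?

Line B_1M meets B_2B_3 where the B_1-coordinate vanishes; zeroing M's B_1-weight and renormalizing leaves B_2, B_3-weights 1/6 : 1/6 → (1/2, 1/2).
So N = (1/2)·B_2 + (1/2)·B_3 = (-17/2, 2).

(-17/2, 2)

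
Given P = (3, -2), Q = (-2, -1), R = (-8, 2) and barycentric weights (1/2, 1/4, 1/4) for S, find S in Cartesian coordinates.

S = (1/2)·P + (1/4)·Q + (1/4)·R.
x-coordinate: (1/2)·3 + (1/4)·(-2) + (1/4)·(-8) = -1.
y-coordinate: (1/2)·(-2) + (1/4)·(-1) + (1/4)·2 = -3/4.

(-1, -3/4)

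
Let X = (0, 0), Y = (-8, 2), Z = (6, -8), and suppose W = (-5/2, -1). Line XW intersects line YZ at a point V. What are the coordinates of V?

(-10/3, -4/3)

Barycentric coordinates of W with respect to XYZ: (1/4, 1/2, 1/4).
On side YZ the X-coordinate is zero; dropping W's X-weight 1/4 and renormalizing the remaining 1/2 : 1/4 gives weights 2/3, 1/3 on Y, Z.
V = (2/3)·(-8, 2) + (1/3)·(6, -8) = (-10/3, -4/3).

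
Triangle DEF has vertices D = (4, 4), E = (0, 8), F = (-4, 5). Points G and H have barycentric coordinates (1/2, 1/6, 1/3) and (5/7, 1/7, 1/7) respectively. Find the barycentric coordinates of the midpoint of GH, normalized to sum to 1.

Since both coordinate triples sum to 1, the midpoint's barycentrics are the componentwise average.
(1/2+5/7)/2 = 17/28; similarly 13/84 and 5/21.

(17/28, 13/84, 5/21)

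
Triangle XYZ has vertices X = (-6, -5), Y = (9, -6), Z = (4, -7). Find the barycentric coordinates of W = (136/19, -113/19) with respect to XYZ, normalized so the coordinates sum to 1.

Signed area of the reference triangle: [XYZ] = ½·((-6)·(-6−(-7)) + 9·(-7−(-5)) + 4·(-5−(-6))) = ½·(-6 − 18 + 4) = -10.
[WYZ] = ½·((136/19)·(-6−(-7)) + 9·(-7−(-113/19)) + 4·(-113/19−(-6))) = ½·(136/19 − 180/19 + 4/19) = -20/19, so the X-coordinate is (-20/19)/(-10) = 2/19.
[XWZ] = ½·((-6)·(-113/19−(-7)) + (136/19)·(-7−(-5)) + 4·(-5−(-113/19))) = ½·(-120/19 − 272/19 + 72/19) = -160/19, so the Y-coordinate is 16/19.
[XYW] = ½·((-6)·(-6−(-113/19)) + 9·(-113/19−(-5)) + (136/19)·(-5−(-6))) = ½·(6/19 − 162/19 + 136/19) = -10/19, so the Z-coordinate is 1/19.
Check: 2/19 + 16/19 + 1/19 = 1.

(2/19, 16/19, 1/19)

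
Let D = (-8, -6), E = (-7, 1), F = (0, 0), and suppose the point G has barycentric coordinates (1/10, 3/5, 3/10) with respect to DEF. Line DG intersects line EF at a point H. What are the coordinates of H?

(-14/3, 2/3)

Line DG meets EF where the D-coordinate vanishes; zeroing G's D-weight and renormalizing leaves E, F-weights 3/5 : 3/10 → (2/3, 1/3).
So H = (2/3)·E + (1/3)·F = (-14/3, 2/3).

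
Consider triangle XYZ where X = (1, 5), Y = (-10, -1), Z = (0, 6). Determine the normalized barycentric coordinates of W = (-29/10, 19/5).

Signed area of the reference triangle: [XYZ] = ½·(1·(-1−6) + (-10)·(6−5) + 0·(5−(-1))) = ½·(-7 − 10 + 0) = -17/2.
[WYZ] = ½·((-29/10)·(-1−6) + (-10)·(6−(19/5)) + 0·(19/5−(-1))) = ½·(203/10 − 22 + 0) = -17/20, so the X-coordinate is (-17/20)/(-17/2) = 1/10.
[XWZ] = ½·(1·(19/5−6) + (-29/10)·(6−5) + 0·(5−(19/5))) = ½·(-11/5 − 29/10 + 0) = -51/20, so the Y-coordinate is 3/10.
[XYW] = ½·(1·(-1−(19/5)) + (-10)·(19/5−5) + (-29/10)·(5−(-1))) = ½·(-24/5 + 12 − 87/5) = -51/10, so the Z-coordinate is 3/5.
Check: 1/10 + 3/10 + 3/5 = 1.

(1/10, 3/10, 3/5)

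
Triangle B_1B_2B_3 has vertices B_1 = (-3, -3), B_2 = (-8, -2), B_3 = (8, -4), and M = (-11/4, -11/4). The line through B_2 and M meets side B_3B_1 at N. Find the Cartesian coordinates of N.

Barycentric coordinates of M with respect to B_1B_2B_3: (1/4, 1/2, 1/4).
On side B_3B_1 the B_2-coordinate is zero; dropping M's B_2-weight 1/2 and renormalizing the remaining 1/4 : 1/4 gives weights 1/2, 1/2 on B_3, B_1.
N = (1/2)·(8, -4) + (1/2)·(-3, -3) = (5/2, -7/2).

(5/2, -7/2)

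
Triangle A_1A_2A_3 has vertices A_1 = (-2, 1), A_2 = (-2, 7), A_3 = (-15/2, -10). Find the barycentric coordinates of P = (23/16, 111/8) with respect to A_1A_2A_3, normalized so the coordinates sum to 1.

Signed area of the reference triangle: [A_1A_2A_3] = ½·((-2)·(7−(-10)) + (-2)·(-10−1) + (-15/2)·(1−7)) = ½·(-34 + 22 + 45) = 33/2.
[PA_2A_3] = ½·((23/16)·(7−(-10)) + (-2)·(-10−(111/8)) + (-15/2)·(111/8−7)) = ½·(391/16 + 191/4 − 825/16) = 165/16, so the A_1-coordinate is (165/16)/(33/2) = 5/8.
[A_1PA_3] = ½·((-2)·(111/8−(-10)) + (23/16)·(-10−1) + (-15/2)·(1−(111/8))) = ½·(-191/4 − 253/16 + 1545/16) = 33/2, so the A_2-coordinate is 1.
[A_1A_2P] = ½·((-2)·(7−(111/8)) + (-2)·(111/8−1) + (23/16)·(1−7)) = ½·(55/4 − 103/4 − 69/8) = -165/16, so the A_3-coordinate is -5/8.

(5/8, 1, -5/8)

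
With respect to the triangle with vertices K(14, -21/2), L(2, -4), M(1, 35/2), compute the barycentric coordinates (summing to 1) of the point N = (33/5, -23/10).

Signed area of the reference triangle: [KLM] = ½·(14·(-4−(35/2)) + 2·(35/2−(-21/2)) + 1·(-21/2−(-4))) = ½·(-301 + 56 − 13/2) = -503/4.
[NLM] = ½·((33/5)·(-4−(35/2)) + 2·(35/2−(-23/10)) + 1·(-23/10−(-4))) = ½·(-1419/10 + 198/5 + 17/10) = -503/10, so the K-coordinate is (-503/10)/(-503/4) = 2/5.
[KNM] = ½·(14·(-23/10−(35/2)) + (33/5)·(35/2−(-21/2)) + 1·(-21/2−(-23/10))) = ½·(-1386/5 + 924/5 − 41/5) = -503/10, so the L-coordinate is 2/5.
[KLN] = ½·(14·(-4−(-23/10)) + 2·(-23/10−(-21/2)) + (33/5)·(-21/2−(-4))) = ½·(-119/5 + 82/5 − 429/10) = -503/20, so the M-coordinate is 1/5.

(2/5, 2/5, 1/5)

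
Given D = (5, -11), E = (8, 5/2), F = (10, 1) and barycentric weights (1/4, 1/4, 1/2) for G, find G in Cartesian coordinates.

G = (1/4)·D + (1/4)·E + (1/2)·F.
x-coordinate: (1/4)·5 + (1/4)·8 + (1/2)·10 = 33/4.
y-coordinate: (1/4)·(-11) + (1/4)·(5/2) + (1/2)·1 = -13/8.

(33/4, -13/8)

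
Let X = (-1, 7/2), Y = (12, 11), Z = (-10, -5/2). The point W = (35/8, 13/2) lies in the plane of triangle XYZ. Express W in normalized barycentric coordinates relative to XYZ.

(3/8, 1/2, 1/8)

Signed area of the reference triangle: [XYZ] = ½·((-1)·(11−(-5/2)) + 12·(-5/2−(7/2)) + (-10)·(7/2−11)) = ½·(-27/2 − 72 + 75) = -21/4.
[WYZ] = ½·((35/8)·(11−(-5/2)) + 12·(-5/2−(13/2)) + (-10)·(13/2−11)) = ½·(945/16 − 108 + 45) = -63/32, so the X-coordinate is (-63/32)/(-21/4) = 3/8.
[XWZ] = ½·((-1)·(13/2−(-5/2)) + (35/8)·(-5/2−(7/2)) + (-10)·(7/2−(13/2))) = ½·(-9 − 105/4 + 30) = -21/8, so the Y-coordinate is 1/2.
[XYW] = ½·((-1)·(11−(13/2)) + 12·(13/2−(7/2)) + (35/8)·(7/2−11)) = ½·(-9/2 + 36 − 525/16) = -21/32, so the Z-coordinate is 1/8.
Check: 3/8 + 1/2 + 1/8 = 1.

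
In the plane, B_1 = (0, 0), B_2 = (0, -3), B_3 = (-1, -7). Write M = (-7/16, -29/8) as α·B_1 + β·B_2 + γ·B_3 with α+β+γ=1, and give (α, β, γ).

(3/8, 3/16, 7/16)

Signed area of the reference triangle: [B_1B_2B_3] = ½·(0·(-3−(-7)) + 0·(-7−0) + (-1)·(0−(-3))) = ½·(0 + 0 − 3) = -3/2.
[MB_2B_3] = ½·((-7/16)·(-3−(-7)) + 0·(-7−(-29/8)) + (-1)·(-29/8−(-3))) = ½·(-7/4 + 0 + 5/8) = -9/16, so the B_1-coordinate is (-9/16)/(-3/2) = 3/8.
[B_1MB_3] = ½·(0·(-29/8−(-7)) + (-7/16)·(-7−0) + (-1)·(0−(-29/8))) = ½·(0 + 49/16 − 29/8) = -9/32, so the B_2-coordinate is 3/16.
[B_1B_2M] = ½·(0·(-3−(-29/8)) + 0·(-29/8−0) + (-7/16)·(0−(-3))) = ½·(0 + 0 − 21/16) = -21/32, so the B_3-coordinate is 7/16.
Check: 3/8 + 3/16 + 7/16 = 1.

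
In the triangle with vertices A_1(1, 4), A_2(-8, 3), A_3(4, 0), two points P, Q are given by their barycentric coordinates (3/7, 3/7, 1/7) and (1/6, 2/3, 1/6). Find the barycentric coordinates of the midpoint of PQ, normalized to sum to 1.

(25/84, 23/42, 13/84)

Since both coordinate triples sum to 1, the midpoint's barycentrics are the componentwise average.
(3/7+1/6)/2 = 25/84; similarly 23/42 and 13/84.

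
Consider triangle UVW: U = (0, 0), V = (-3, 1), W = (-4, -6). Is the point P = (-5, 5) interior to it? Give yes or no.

Barycentric coordinates of P: (-9/11, 25/11, -5/11).
The three coordinates are negative, positive, negative; a point is interior exactly when all three are positive.

no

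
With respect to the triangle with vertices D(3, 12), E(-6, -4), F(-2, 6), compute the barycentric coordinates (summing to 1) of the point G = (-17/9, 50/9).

(1/9, 1/9, 7/9)

Signed area of the reference triangle: [DEF] = ½·(3·(-4−6) + (-6)·(6−12) + (-2)·(12−(-4))) = ½·(-30 + 36 − 32) = -13.
[GEF] = ½·((-17/9)·(-4−6) + (-6)·(6−(50/9)) + (-2)·(50/9−(-4))) = ½·(170/9 − 8/3 − 172/9) = -13/9, so the D-coordinate is (-13/9)/(-13) = 1/9.
[DGF] = ½·(3·(50/9−6) + (-17/9)·(6−12) + (-2)·(12−(50/9))) = ½·(-4/3 + 34/3 − 116/9) = -13/9, so the E-coordinate is 1/9.
[DEG] = ½·(3·(-4−(50/9)) + (-6)·(50/9−12) + (-17/9)·(12−(-4))) = ½·(-86/3 + 116/3 − 272/9) = -91/9, so the F-coordinate is 7/9.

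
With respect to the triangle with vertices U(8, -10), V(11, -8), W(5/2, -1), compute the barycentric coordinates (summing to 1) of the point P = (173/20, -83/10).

Signed area of the reference triangle: [UVW] = ½·(8·(-8−(-1)) + 11·(-1−(-10)) + (5/2)·(-10−(-8))) = ½·(-56 + 99 − 5) = 19.
[PVW] = ½·((173/20)·(-8−(-1)) + 11·(-1−(-83/10)) + (5/2)·(-83/10−(-8))) = ½·(-1211/20 + 803/10 − 3/4) = 19/2, so the U-coordinate is (19/2)/19 = 1/2.
[UPW] = ½·(8·(-83/10−(-1)) + (173/20)·(-1−(-10)) + (5/2)·(-10−(-83/10))) = ½·(-292/5 + 1557/20 − 17/4) = 38/5, so the V-coordinate is 2/5.
[UVP] = ½·(8·(-8−(-83/10)) + 11·(-83/10−(-10)) + (173/20)·(-10−(-8))) = ½·(12/5 + 187/10 − 173/10) = 19/10, so the W-coordinate is 1/10.
Check: 1/2 + 2/5 + 1/10 = 1.

(1/2, 2/5, 1/10)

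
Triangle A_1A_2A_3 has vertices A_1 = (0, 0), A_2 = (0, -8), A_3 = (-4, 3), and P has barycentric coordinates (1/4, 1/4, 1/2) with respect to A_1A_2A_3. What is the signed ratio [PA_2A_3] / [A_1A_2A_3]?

1/4

The signed ratio [PA_2A_3]/[A_1A_2A_3] equals the barycentric coordinate of P at vertex A_1, which is 1/4.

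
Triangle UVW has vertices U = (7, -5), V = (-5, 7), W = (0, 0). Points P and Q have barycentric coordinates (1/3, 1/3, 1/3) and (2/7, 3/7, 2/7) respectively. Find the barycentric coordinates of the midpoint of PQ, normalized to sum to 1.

(13/42, 8/21, 13/42)

Since both coordinate triples sum to 1, the midpoint's barycentrics are the componentwise average.
(1/3+2/7)/2 = 13/42; similarly 8/21 and 13/42.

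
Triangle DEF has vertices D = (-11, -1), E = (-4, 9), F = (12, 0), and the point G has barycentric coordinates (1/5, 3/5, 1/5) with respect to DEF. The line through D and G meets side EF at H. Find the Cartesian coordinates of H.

(0, 27/4)

Line DG meets EF where the D-coordinate vanishes; zeroing G's D-weight and renormalizing leaves E, F-weights 3/5 : 1/5 → (3/4, 1/4).
So H = (3/4)·E + (1/4)·F = (0, 27/4).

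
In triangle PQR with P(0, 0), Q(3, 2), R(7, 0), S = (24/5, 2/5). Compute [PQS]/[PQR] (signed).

[PQR] = ½·(0·(2−0) + 3·(0−0) + 7·(0−2)) = ½·(0 + 0 − 14) = -7.
[PQS] = ½·(0·(2−(2/5)) + 3·(2/5−0) + (24/5)·(0−2)) = ½·(0 + 6/5 − 48/5) = -21/5, so the ratio is (-21/5)/(-7) = 3/5.

3/5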